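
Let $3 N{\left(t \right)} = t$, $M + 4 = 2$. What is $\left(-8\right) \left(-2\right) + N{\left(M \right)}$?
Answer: $\frac{46}{3} \approx 15.333$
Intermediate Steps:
$M = -2$ ($M = -4 + 2 = -2$)
$N{\left(t \right)} = \frac{t}{3}$
$\left(-8\right) \left(-2\right) + N{\left(M \right)} = \left(-8\right) \left(-2\right) + \frac{1}{3} \left(-2\right) = 16 - \frac{2}{3} = \frac{46}{3}$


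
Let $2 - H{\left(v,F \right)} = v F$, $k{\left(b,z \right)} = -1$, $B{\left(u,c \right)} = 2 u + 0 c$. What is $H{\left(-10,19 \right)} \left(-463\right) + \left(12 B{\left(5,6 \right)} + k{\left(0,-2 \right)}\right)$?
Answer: $-88777$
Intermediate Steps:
$B{\left(u,c \right)} = 2 u$ ($B{\left(u,c \right)} = 2 u + 0 = 2 u$)
$H{\left(v,F \right)} = 2 - F v$ ($H{\left(v,F \right)} = 2 - v F = 2 - F v$)
$H{\left(-10,19 \right)} \left(-463\right) + \left(12 B{\left(5,6 \right)} + k{\left(0,-2 \right)}\right) = \left(2 - 19 \left(-10\right)\right) \left(-463\right) - \left(1 - 12 \cdot 2 \cdot 5\right) = \left(2 + 190\right) \left(-463\right) + \left(12 \cdot 10 - 1\right) = 192 \left(-463\right) + \left(120 - 1\right) = -88896 + 119 = -88777$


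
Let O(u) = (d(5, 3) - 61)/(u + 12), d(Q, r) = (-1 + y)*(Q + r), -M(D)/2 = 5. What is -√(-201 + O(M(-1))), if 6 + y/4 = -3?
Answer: -I*√1518/2 ≈ -19.481*I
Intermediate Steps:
y = -36 (y = -24 + 4*(-3) = -24 - 12 = -36)
M(D) = -10 (M(D) = -2*5 = -10)
d(Q, r) = -37*Q - 37*r (d(Q, r) = (-1 - 36)*(Q + r) = -37*(Q + r) = -37*Q - 37*r)
O(u) = -357/(12 + u) (O(u) = ((-37*5 - 37*3) - 61)/(u + 12) = ((-185 - 111) - 61)/(12 + u) = (-296 - 61)/(12 + u) = -357/(12 + u))
-√(-201 + O(M(-1))) = -√(-201 - 357/(12 - 10)) = -√(-201 - 357/2) = -√(-759/2) = -I*√1518/2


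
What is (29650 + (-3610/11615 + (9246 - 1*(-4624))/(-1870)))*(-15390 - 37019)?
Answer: -674851439767715/434401 ≈ -1.5535e+9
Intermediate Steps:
(29650 + (-3610/11615 + (9246 - 1*(-4624))/(-1870)))*(-15390 - 37019) = (29650 + (-3610*1/11615 + (9246 + 4624)*(-1/1870)))*(-52409) = (29650 + (-722/2323 + 13870*(-1/1870)))*(-52409) = (29650 + (-722/2323 - 1387/187))*(-52409) = (29650 - 3357015/434401)*(-52409) = (12876632635/434401)*(-52409) = -674851439767715/434401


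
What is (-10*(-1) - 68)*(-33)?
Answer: 1914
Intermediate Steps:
(-10*(-1) - 68)*(-33) = (10 - 68)*(-33) = -58*(-33) = 1914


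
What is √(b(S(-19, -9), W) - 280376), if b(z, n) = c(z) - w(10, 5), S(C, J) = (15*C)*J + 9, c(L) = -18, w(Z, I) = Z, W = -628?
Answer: 6*I*√7789 ≈ 529.53*I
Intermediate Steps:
S(C, J) = 9 + 15*C*J (S(C, J) = 15*C*J + 9 = 9 + 15*C*J)
b(z, n) = -28 (b(z, n) = -18 - 1*10 = -18 - 10 = -28)
√(b(S(-19, -9), W) - 280376) = √(-28 - 280376) = √(-280404) = 6*I*√7789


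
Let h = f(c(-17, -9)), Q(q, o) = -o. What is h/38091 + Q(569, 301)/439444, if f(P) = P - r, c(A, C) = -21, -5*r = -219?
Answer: -66568937/27898102340 ≈ -0.0023861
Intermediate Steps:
r = 219/5 (r = -1/5*(-219) = 219/5 ≈ 43.800)
f(P) = -219/5 + P (f(P) = P - 1*219/5 = P - 219/5 = -219/5 + P)
h = -324/5 (h = -219/5 - 21 = -324/5 ≈ -64.800)
h/38091 + Q(569, 301)/439444 = -324/5/38091 - 1*301/439444 = -324/5*1/38091 - 301*1/439444 = -108/63485 - 301/439444 = -66568937/27898102340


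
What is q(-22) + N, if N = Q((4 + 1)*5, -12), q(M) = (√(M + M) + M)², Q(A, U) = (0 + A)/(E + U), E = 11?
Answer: 415 - 88*I*√11 ≈ 415.0 - 291.86*I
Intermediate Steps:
Q(A, U) = A/(11 + U) (Q(A, U) = (0 + A)/(11 + U) = A/(11 + U))
q(M) = (M + √2*√M)² (q(M) = (√(2*M) + M)² = (√2*√M + M)² = (M + √2*√M)²)
N = -25 (N = ((4 + 1)*5)/(11 - 12) = (5*5)/(-1) = 25*(-1) = -25)
q(-22) + N = (-22 + √2*√(-22))² - 25 = (-22 + √2*(I*√22))² - 25 = (-22 + 2*I*√11)² - 25 = -25 + (-22 + 2*I*√11)²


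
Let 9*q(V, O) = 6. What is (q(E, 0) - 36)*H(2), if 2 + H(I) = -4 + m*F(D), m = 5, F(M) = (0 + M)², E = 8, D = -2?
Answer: -1484/3 ≈ -494.67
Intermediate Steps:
F(M) = M²
H(I) = 14 (H(I) = -2 + (-4 + 5*(-2)²) = -2 + (-4 + 5*4) = -2 + (-4 + 20) = -2 + 16 = 14)
q(V, O) = ⅔ (q(V, O) = (⅑)*6 = ⅔)
(q(E, 0) - 36)*H(2) = (⅔ - 36)*14 = -106/3*14 = -1484/3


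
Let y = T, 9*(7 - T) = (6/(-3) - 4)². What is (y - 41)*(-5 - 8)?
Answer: 494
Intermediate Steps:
T = 3 (T = 7 - (6/(-3) - 4)²/9 = 7 - (6*(-⅓) - 4)²/9 = 7 - (-2 - 4)²/9 = 7 - ⅑*(-6)² = 7 - ⅑*36 = 7 - 4 = 3)
y = 3
(y - 41)*(-5 - 8) = (3 - 41)*(-5 - 8) = -38*(-13) = 494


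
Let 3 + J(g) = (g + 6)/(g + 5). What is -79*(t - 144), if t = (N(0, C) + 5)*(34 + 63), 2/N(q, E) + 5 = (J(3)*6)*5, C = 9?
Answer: -6538751/245 ≈ -26689.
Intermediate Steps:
J(g) = -3 + (6 + g)/(5 + g) (J(g) = -3 + (g + 6)/(g + 5) = -3 + (6 + g)/(5 + g))
N(q, E) = -8/245 (N(q, E) = 2/(-5 + (((-9 - 2*3)/(5 + 3))*6)*5) = 2/(-5 + (((-9 - 6)/8)*6)*5) = 2/(-5 + (((1/8)*(-15))*6)*5) = 2/(-5 - 15/8*6*5) = 2/(-5 - 45/4*5) = 2/(-5 - 225/4) = 2/(-245/4) = 2*(-4/245) = -8/245)
t = 118049/245 (t = (-8/245 + 5)*(34 + 63) = (1217/245)*97 = 118049/245 ≈ 481.83)
-79*(t - 144) = -79*(118049/245 - 144) = -79*82769/245 = -6538751/245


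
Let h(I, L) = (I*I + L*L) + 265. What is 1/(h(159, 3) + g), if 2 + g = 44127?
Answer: 1/69680 ≈ 1.4351e-5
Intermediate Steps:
g = 44125 (g = -2 + 44127 = 44125)
h(I, L) = 265 + I² + L² (h(I, L) = (I² + L²) + 265 = 265 + I² + L²)
1/(h(159, 3) + g) = 1/((265 + 159² + 3²) + 44125) = 1/((265 + 25281 + 9) + 44125) = 1/(25555 + 44125) = 1/69680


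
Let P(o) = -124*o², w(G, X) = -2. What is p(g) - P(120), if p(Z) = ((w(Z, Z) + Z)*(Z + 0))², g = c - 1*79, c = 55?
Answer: 2174976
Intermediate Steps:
g = -24 (g = 55 - 1*79 = 55 - 79 = -24)
p(Z) = Z²*(-2 + Z)² (p(Z) = ((-2 + Z)*(Z + 0))² = ((-2 + Z)*Z)² = (Z*(-2 + Z))² = Z²*(-2 + Z)²)
p(g) - P(120) = (-24)²*(-2 - 24)² - (-124)*120² = 576*(-26)² - (-124)*14400 = 576*676 - 1*(-1785600) = 389376 + 1785600 = 2174976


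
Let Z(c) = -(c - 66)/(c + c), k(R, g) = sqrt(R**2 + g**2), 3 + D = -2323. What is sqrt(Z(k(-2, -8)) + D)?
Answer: sqrt(-2689434 + 1122*sqrt(17))/34 ≈ 48.192*I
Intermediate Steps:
D = -2326 (D = -3 - 2323 = -2326)
Z(c) = -(-66 + c)/(2*c)
sqrt(Z(k(-2, -8)) + D) = sqrt((66 - sqrt((-2)**2 + (-8)**2))/(2*(sqrt((-2)**2 + (-8)**2))) - 2326) = sqrt((66 - sqrt(4 + 64))/(2*(sqrt(4 + 64))) - 2326) = sqrt((66 - sqrt(68))/(2*(sqrt(68))) - 2326) = sqrt((66 - 2*sqrt(17))/(2*((2*sqrt(17)))) - 2326) = sqrt((sqrt(17)/34)*(66 - 2*sqrt(17))/2 - 2326) = sqrt(sqrt(17)*(66 - 2*sqrt(17))/68 - 2326) = sqrt(-2326 + sqrt(17)*(66 - 2*sqrt(17))/68)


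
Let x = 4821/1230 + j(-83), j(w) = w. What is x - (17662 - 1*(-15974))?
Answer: -13823183/410 ≈ -33715.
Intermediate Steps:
x = -32423/410 (x = 4821/1230 - 83 = 4821*(1/1230) - 83 = 1607/410 - 83 = -32423/410 ≈ -79.080)
x - (17662 - 1*(-15974)) = -32423/410 - (17662 - 1*(-15974)) = -32423/410 - (17662 + 15974) = -32423/410 - 1*33636 = -32423/410 - 33636 = -13823183/410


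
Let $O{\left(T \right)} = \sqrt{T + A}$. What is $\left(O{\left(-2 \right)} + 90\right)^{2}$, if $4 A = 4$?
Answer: $\left(90 + i\right)^{2} \approx 8099.0 + 180.0 i$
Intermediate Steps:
$A = 1$ ($A = \frac{1}{4} \cdot 4 = 1$)
$O{\left(T \right)} = \sqrt{1 + T}$ ($O{\left(T \right)} = \sqrt{T + 1} = \sqrt{1 + T}$)
$\left(O{\left(-2 \right)} + 90\right)^{2} = \left(\sqrt{1 - 2} + 90\right)^{2} = \left(\sqrt{-1} + 90\right)^{2} = \left(i + 90\right)^{2} = \left(90 + i\right)^{2}$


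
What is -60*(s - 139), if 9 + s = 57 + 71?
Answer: 1200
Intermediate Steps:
s = 119 (s = -9 + (57 + 71) = -9 + 128 = 119)
-60*(s - 139) = -60*(119 - 139) = -60*(-20) = 1200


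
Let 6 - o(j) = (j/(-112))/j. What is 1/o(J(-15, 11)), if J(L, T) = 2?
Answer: 112/673 ≈ 0.16642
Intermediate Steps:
o(j) = 673/112 (o(j) = 6 - j/(-112)/j = 6 - j*(-1/112)/j = 6 - (-j/112)/j = 6 - 1*(-1/112) = 6 + 1/112 = 673/112)
1/o(J(-15, 11)) = 1/(673/112) = 112/673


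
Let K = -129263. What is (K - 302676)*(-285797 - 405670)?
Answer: 298671564513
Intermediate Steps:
(K - 302676)*(-285797 - 405670) = (-129263 - 302676)*(-285797 - 405670) = -431939*(-691467) = 298671564513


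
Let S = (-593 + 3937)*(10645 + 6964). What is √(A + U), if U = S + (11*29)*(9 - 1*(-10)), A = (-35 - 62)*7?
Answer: √58889878 ≈ 7674.0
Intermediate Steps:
S = 58884496 (S = 3344*17609 = 58884496)
A = -679 (A = -97*7 = -679)
U = 58890557 (U = 58884496 + (11*29)*(9 - 1*(-10)) = 58884496 + 319*(9 + 10) = 58884496 + 319*19 = 58884496 + 6061 = 58890557)
√(A + U) = √(-679 + 58890557) = √58889878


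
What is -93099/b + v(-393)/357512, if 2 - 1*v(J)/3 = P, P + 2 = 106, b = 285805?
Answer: -16685733009/51089358580 ≈ -0.32660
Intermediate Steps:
P = 104 (P = -2 + 106 = 104)
v(J) = -306 (v(J) = 6 - 3*104 = 6 - 312 = -306)
-93099/b + v(-393)/357512 = -93099/285805 - 306/357512 = -93099*1/285805 - 306*1/357512 = -93099/285805 - 153/178756 = -16685733009/51089358580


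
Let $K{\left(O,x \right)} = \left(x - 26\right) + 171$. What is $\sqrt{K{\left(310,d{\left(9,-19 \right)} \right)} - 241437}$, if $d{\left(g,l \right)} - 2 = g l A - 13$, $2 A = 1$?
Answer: $\frac{i \sqrt{965554}}{2} \approx 491.31 i$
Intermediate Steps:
$A = \frac{1}{2}$ ($A = \frac{1}{2} \cdot 1 = \frac{1}{2} \approx 0.5$)
$d{\left(g,l \right)} = -11 + \frac{g l}{2}$ ($d{\left(g,l \right)} = 2 + \left(g l \frac{1}{2} - 13\right) = 2 + \left(\frac{g l}{2} - 13\right) = 2 + \left(-13 + \frac{g l}{2}\right) = -11 + \frac{g l}{2}$)
$K{\left(O,x \right)} = 145 + x$ ($K{\left(O,x \right)} = \left(-26 + x\right) + 171 = 145 + x$)
$\sqrt{K{\left(310,d{\left(9,-19 \right)} \right)} - 241437} = \sqrt{\left(145 + \left(-11 + \frac{1}{2} \cdot 9 \left(-19\right)\right)\right) - 241437} = \sqrt{\left(145 - \frac{193}{2}\right) - 241437} = \sqrt{\frac{97}{2} - 241437} = \sqrt{- \frac{482777}{2}} = \frac{i \sqrt{965554}}{2}$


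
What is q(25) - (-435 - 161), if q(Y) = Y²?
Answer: 1221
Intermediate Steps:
q(25) - (-435 - 161) = 25² - (-435 - 161) = 625 - 1*(-596) = 625 + 596 = 1221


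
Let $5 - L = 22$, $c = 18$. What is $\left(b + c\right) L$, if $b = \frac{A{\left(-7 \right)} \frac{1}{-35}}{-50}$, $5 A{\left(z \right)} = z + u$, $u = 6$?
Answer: $- \frac{2677483}{8750} \approx -306.0$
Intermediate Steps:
$A{\left(z \right)} = \frac{6}{5} + \frac{z}{5}$ ($A{\left(z \right)} = \frac{z + 6}{5} = \frac{6 + z}{5} = \frac{6}{5} + \frac{z}{5}$)
$L = -17$ ($L = 5 - 22 = -17$)
$b = - \frac{1}{8750}$ ($b = \frac{\left(\frac{6}{5} + \frac{1}{5} \left(-7\right)\right) \frac{1}{-35}}{-50} = \left(\frac{6}{5} - \frac{7}{5}\right) \left(- \frac{1}{35}\right) \left(- \frac{1}{50}\right) = \left(- \frac{1}{5}\right) \left(- \frac{1}{35}\right) \left(- \frac{1}{50}\right) = \frac{1}{175} \left(- \frac{1}{50}\right) = - \frac{1}{8750} \approx -0.00011429$)
$\left(b + c\right) L = \left(- \frac{1}{8750} + 18\right) \left(-17\right) = \frac{157499}{8750} \left(-17\right) = - \frac{2677483}{8750}$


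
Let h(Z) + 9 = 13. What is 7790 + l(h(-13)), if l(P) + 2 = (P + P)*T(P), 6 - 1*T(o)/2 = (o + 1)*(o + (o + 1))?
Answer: 7164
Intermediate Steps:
h(Z) = 4 (h(Z) = -9 + 13 = 4)
T(o) = 12 - 2*(1 + o)*(1 + 2*o) (T(o) = 12 - 2*(o + 1)*(o + (o + 1)) = 12 - 2*(1 + o)*(o + (1 + o)) = 12 - 2*(1 + o)*(1 + 2*o))
l(P) = -2 + 2*P*(10 - 6*P - 4*P²) (l(P) = -2 + (P + P)*(10 - 6*P - 4*P²) = -2 + (2*P)*(10 - 6*P - 4*P²) = -2 + 2*P*(10 - 6*P - 4*P²))
7790 + l(h(-13)) = 7790 + (-2 - 12*4² - 8*4³ + 20*4) = 7790 + (-2 - 12*16 - 8*64 + 80) = 7790 + (-2 - 192 - 512 + 80) = 7790 - 626 = 7164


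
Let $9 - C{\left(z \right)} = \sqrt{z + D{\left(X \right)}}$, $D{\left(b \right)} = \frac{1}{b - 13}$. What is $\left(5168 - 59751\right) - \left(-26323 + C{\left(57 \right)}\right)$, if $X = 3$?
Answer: $-28269 + \frac{\sqrt{5690}}{10} \approx -28261.0$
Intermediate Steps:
$D{\left(b \right)} = \frac{1}{-13 + b}$
$C{\left(z \right)} = 9 - \sqrt{- \frac{1}{10} + z}$ ($C{\left(z \right)} = 9 - \sqrt{z + \frac{1}{-13 + 3}} = 9 - \sqrt{z + \frac{1}{-10}} = 9 - \sqrt{z - \frac{1}{10}} = 9 - \sqrt{- \frac{1}{10} + z}$)
$\left(5168 - 59751\right) - \left(-26323 + C{\left(57 \right)}\right) = \left(5168 - 59751\right) + \left(26323 - \left(9 - \frac{\sqrt{-10 + 100 \cdot 57}}{10}\right)\right) = \left(5168 - 59751\right) + \left(26323 - \left(9 - \frac{\sqrt{-10 + 5700}}{10}\right)\right) = -54583 + \left(26323 - \left(9 - \frac{\sqrt{5690}}{10}\right)\right) = -54583 + \left(26314 + \frac{\sqrt{5690}}{10}\right) = -28269 + \frac{\sqrt{5690}}{10}$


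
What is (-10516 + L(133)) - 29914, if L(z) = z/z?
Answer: -40429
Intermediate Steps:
L(z) = 1
(-10516 + L(133)) - 29914 = (-10516 + 1) - 29914 = -10515 - 29914 = -40429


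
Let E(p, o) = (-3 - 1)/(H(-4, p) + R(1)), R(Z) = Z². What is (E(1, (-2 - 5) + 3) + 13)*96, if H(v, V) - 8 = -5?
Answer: 1152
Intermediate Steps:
H(v, V) = 3 (H(v, V) = 8 - 5 = 3)
E(p, o) = -1 (E(p, o) = (-3 - 1)/(3 + 1²) = -4/(3 + 1) = -4/4 = -4*¼ = -1)
(E(1, (-2 - 5) + 3) + 13)*96 = (-1 + 13)*96 = 12*96 = 1152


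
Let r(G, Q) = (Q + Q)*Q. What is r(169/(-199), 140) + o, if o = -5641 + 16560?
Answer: 50119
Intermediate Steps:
r(G, Q) = 2*Q**2 (r(G, Q) = (2*Q)*Q = 2*Q**2)
o = 10919
r(169/(-199), 140) + o = 2*140**2 + 10919 = 2*19600 + 10919 = 39200 + 10919 = 50119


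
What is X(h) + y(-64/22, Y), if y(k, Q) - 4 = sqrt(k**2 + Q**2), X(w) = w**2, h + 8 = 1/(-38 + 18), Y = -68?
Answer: 27521/400 + 4*sqrt(35033)/11 ≈ 136.86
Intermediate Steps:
h = -161/20 (h = -8 + 1/(-38 + 18) = -8 + 1/(-20) = -8 - 1/20 = -161/20 ≈ -8.0500)
y(k, Q) = 4 + sqrt(Q**2 + k**2) (y(k, Q) = 4 + sqrt(k**2 + Q**2) = 4 + sqrt(Q**2 + k**2))
X(h) + y(-64/22, Y) = (-161/20)**2 + (4 + sqrt((-68)**2 + (-64/22)**2)) = 25921/400 + (4 + sqrt(4624 + (-64*1/22)**2)) = 25921/400 + (4 + sqrt(4624 + (-32/11)**2)) = 25921/400 + (4 + sqrt(4624 + 1024/121)) = 25921/400 + (4 + sqrt(560528/121)) = 25921/400 + (4 + 4*sqrt(35033)/11) = 27521/400 + 4*sqrt(35033)/11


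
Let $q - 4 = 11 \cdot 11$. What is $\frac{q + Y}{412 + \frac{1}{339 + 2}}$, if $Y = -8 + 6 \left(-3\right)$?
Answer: $\frac{11253}{46831} \approx 0.24029$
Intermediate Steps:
$q = 125$ ($q = 4 + 11 \cdot 11 = 4 + 121 = 125$)
$Y = -26$ ($Y = -8 - 18 = -26$)
$\frac{q + Y}{412 + \frac{1}{339 + 2}} = \frac{125 - 26}{412 + \frac{1}{339 + 2}} = \frac{99}{412 + \frac{1}{341}} = \frac{99}{\frac{140493}{341}} = 99 \cdot \frac{341}{140493} = \frac{11253}{46831}$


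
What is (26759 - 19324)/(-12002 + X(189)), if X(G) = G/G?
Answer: -7435/12001 ≈ -0.61953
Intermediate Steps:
X(G) = 1
(26759 - 19324)/(-12002 + X(189)) = (26759 - 19324)/(-12002 + 1) = 7435/(-12001) = 7435*(-1/12001) = -7435/12001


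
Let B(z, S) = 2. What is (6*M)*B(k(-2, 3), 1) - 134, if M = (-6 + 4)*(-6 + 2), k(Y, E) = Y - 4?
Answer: -38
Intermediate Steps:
k(Y, E) = -4 + Y
M = 8 (M = -2*(-4) = 8)
(6*M)*B(k(-2, 3), 1) - 134 = (6*8)*2 - 134 = 48*2 - 134 = 96 - 134 = -38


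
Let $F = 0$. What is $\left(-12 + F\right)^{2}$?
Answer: $144$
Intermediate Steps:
$\left(-12 + F\right)^{2} = \left(-12 + 0\right)^{2} = \left(-12\right)^{2} = 144$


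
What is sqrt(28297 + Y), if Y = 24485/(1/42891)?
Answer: 4*sqrt(65638402) ≈ 32407.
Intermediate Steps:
Y = 1050186135 (Y = 24485/(1/42891) = 24485*42891 = 1050186135)
sqrt(28297 + Y) = sqrt(28297 + 1050186135) = sqrt(1050214432) = 4*sqrt(65638402)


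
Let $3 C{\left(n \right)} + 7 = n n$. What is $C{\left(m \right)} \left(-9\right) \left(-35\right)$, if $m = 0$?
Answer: $-735$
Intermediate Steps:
$C{\left(n \right)} = - \frac{7}{3} + \frac{n^{2}}{3}$ ($C{\left(n \right)} = - \frac{7}{3} + \frac{n n}{3} = - \frac{7}{3} + \frac{n^{2}}{3}$)
$C{\left(m \right)} \left(-9\right) \left(-35\right) = \left(- \frac{7}{3} + \frac{0^{2}}{3}\right) \left(-9\right) \left(-35\right) = \left(- \frac{7}{3} + \frac{1}{3} \cdot 0\right) \left(-9\right) \left(-35\right) = \left(- \frac{7}{3} + 0\right) \left(-9\right) \left(-35\right) = \left(- \frac{7}{3}\right) \left(-9\right) \left(-35\right) = 21 \left(-35\right) = -735$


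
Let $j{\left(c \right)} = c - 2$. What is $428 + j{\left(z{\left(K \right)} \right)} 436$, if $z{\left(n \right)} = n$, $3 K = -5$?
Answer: $- \frac{3512}{3} \approx -1170.7$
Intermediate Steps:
$K = - \frac{5}{3}$ ($K = \frac{1}{3} \left(-5\right) = - \frac{5}{3} \approx -1.6667$)
$j{\left(c \right)} = -2 + c$
$428 + j{\left(z{\left(K \right)} \right)} 436 = 428 + \left(-2 - \frac{5}{3}\right) 436 = 428 - \frac{4796}{3} = - \frac{3512}{3}$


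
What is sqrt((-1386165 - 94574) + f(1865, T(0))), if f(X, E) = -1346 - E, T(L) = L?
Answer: I*sqrt(1482085) ≈ 1217.4*I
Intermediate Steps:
sqrt((-1386165 - 94574) + f(1865, T(0))) = sqrt((-1386165 - 94574) + (-1346 - 1*0)) = sqrt(-1480739 + (-1346 + 0)) = sqrt(-1480739 - 1346) = sqrt(-1482085) = I*sqrt(1482085)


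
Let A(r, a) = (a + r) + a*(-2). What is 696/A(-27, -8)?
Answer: -696/19 ≈ -36.632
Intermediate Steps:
A(r, a) = r - a (A(r, a) = (a + r) - 2*a = r - a)
696/A(-27, -8) = 696/(-27 - 1*(-8)) = 696/(-27 + 8) = 696/(-19) = 696*(-1/19) = -696/19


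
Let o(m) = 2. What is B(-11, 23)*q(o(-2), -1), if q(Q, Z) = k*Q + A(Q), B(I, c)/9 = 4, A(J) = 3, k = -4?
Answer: -180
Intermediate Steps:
B(I, c) = 36 (B(I, c) = 9*4 = 36)
q(Q, Z) = 3 - 4*Q (q(Q, Z) = -4*Q + 3 = 3 - 4*Q)
B(-11, 23)*q(o(-2), -1) = 36*(3 - 4*2) = 36*(3 - 8) = 36*(-5) = -180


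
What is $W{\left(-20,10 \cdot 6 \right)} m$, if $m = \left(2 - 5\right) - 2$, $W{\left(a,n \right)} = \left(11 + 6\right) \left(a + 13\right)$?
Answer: $595$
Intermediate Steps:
$W{\left(a,n \right)} = 221 + 17 a$ ($W{\left(a,n \right)} = 17 \left(13 + a\right) = 221 + 17 a$)
$m = -5$ ($m = -3 - 2 = -5$)
$W{\left(-20,10 \cdot 6 \right)} m = \left(221 + 17 \left(-20\right)\right) \left(-5\right) = \left(221 - 340\right) \left(-5\right) = \left(-119\right) \left(-5\right) = 595$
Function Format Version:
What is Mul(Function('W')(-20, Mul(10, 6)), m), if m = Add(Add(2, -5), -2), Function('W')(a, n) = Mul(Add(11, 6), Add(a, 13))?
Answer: 595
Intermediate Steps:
Function('W')(a, n) = Add(221, Mul(17, a)) (Function('W')(a, n) = Mul(17, Add(13, a)) = Add(221, Mul(17, a)))
m = -5 (m = Add(-3, -2) = -5)
Mul(Function('W')(-20, Mul(10, 6)), m) = Mul(Add(221, Mul(17, -20)), -5) = Mul(Add(221, -340), -5) = Mul(-119, -5) = 595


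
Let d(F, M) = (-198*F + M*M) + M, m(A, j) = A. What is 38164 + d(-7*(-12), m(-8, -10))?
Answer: 21588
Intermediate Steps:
d(F, M) = M + M**2 - 198*F (d(F, M) = (-198*F + M**2) + M = (M**2 - 198*F) + M = M + M**2 - 198*F)
38164 + d(-7*(-12), m(-8, -10)) = 38164 + (-8 + (-8)**2 - (-1386)*(-12)) = 38164 + (-8 + 64 - 198*84) = 38164 + (-8 + 64 - 16632) = 38164 - 16576 = 21588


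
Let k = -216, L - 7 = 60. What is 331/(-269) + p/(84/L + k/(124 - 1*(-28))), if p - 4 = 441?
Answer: -152454968/57297 ≈ -2660.8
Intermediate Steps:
p = 445 (p = 4 + 441 = 445)
L = 67 (L = 7 + 60 = 67)
331/(-269) + p/(84/L + k/(124 - 1*(-28))) = 331/(-269) + 445/(84/67 - 216/(124 - 1*(-28))) = 331*(-1/269) + 445/(84*(1/67) - 216/(124 + 28)) = -331/269 + 445/(84/67 - 216/152) = -331/269 + 445/(84/67 - 216*1/152) = -331/269 + 445/(84/67 - 27/19) = -331/269 + 445/(-213/1273) = -331/269 + 445*(-1273/213) = -331/269 - 566485/213 = -152454968/57297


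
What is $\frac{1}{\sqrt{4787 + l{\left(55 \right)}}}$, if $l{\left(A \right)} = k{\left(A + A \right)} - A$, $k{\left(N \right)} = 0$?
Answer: $\frac{\sqrt{7}}{182} \approx 0.014537$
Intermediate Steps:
$l{\left(A \right)} = - A$ ($l{\left(A \right)} = 0 - A = - A$)
$\frac{1}{\sqrt{4787 + l{\left(55 \right)}}} = \frac{1}{\sqrt{4787 - 55}} = \frac{1}{\sqrt{4732}} = \frac{1}{26 \sqrt{7}} = \frac{\sqrt{7}}{182}$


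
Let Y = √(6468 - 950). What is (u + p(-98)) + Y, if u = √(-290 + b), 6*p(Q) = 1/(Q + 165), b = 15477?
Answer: 1/402 + √5518 + √15187 ≈ 197.52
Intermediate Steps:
p(Q) = 1/(6*(165 + Q)) (p(Q) = 1/(6*(Q + 165)) = 1/(6*(165 + Q)))
Y = √5518 ≈ 74.283
u = √15187 (u = √(-290 + 15477) = √15187 ≈ 123.24)
(u + p(-98)) + Y = (√15187 + 1/(6*(165 - 98))) + √5518 = (√15187 + (⅙)/67) + √5518 = (√15187 + (⅙)*(1/67)) + √5518 = (√15187 + 1/402) + √5518 = (1/402 + √15187) + √5518 = 1/402 + √5518 + √15187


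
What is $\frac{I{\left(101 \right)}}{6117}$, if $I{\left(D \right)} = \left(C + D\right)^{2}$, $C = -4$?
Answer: $\frac{9409}{6117} \approx 1.5382$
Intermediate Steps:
$I{\left(D \right)} = \left(-4 + D\right)^{2}$
$\frac{I{\left(101 \right)}}{6117} = \frac{\left(-4 + 101\right)^{2}}{6117} = 97^{2} \cdot \frac{1}{6117} = 9409 \cdot \frac{1}{6117} = \frac{9409}{6117}$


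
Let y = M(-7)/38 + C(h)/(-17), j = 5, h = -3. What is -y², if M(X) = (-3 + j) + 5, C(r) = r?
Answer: -54289/417316 ≈ -0.13009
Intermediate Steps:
M(X) = 7 (M(X) = (-3 + 5) + 5 = 2 + 5 = 7)
y = 233/646 (y = 7/38 - 3/(-17) = 7*(1/38) - 3*(-1/17) = 7/38 + 3/17 = 233/646 ≈ 0.36068)
-y² = -(233/646)² = -1*54289/417316 = -54289/417316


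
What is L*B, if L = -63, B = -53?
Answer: 3339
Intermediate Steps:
L*B = -63*(-53) = 3339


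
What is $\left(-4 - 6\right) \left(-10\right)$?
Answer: $100$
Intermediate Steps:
$\left(-4 - 6\right) \left(-10\right) = \left(-10\right) \left(-10\right) = 100$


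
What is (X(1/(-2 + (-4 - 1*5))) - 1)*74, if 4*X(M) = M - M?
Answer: -74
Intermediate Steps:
X(M) = 0 (X(M) = (M - M)/4 = (1/4)*0 = 0)
(X(1/(-2 + (-4 - 1*5))) - 1)*74 = (0 - 1)*74 = -1*74 = -74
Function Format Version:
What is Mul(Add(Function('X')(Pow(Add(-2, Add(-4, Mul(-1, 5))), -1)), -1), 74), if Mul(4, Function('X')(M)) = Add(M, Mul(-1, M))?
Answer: -74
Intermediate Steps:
Function('X')(M) = 0 (Function('X')(M) = Mul(Rational(1, 4), Add(M, Mul(-1, M))) = Mul(Rational(1, 4), 0) = 0)
Mul(Add(Function('X')(Pow(Add(-2, Add(-4, Mul(-1, 5))), -1)), -1), 74) = Mul(Add(0, -1), 74) = Mul(-1, 74) = -74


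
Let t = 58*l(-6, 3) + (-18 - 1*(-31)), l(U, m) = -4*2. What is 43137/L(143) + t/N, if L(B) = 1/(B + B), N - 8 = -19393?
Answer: 239156273521/19385 ≈ 1.2337e+7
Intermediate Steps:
N = -19385 (N = 8 - 19393 = -19385)
l(U, m) = -8
L(B) = 1/(2*B)
t = -451 (t = 58*(-8) + (-18 - 1*(-31)) = -464 + (-18 + 31) = -464 + 13 = -451)
43137/L(143) + t/N = 43137/(((1/2)/143)) - 451/(-19385) = 43137/(((1/2)*(1/143))) - 451*(-1/19385) = 43137/(1/286) + 451/19385 = 43137*286 + 451/19385 = 12337182 + 451/19385 = 239156273521/19385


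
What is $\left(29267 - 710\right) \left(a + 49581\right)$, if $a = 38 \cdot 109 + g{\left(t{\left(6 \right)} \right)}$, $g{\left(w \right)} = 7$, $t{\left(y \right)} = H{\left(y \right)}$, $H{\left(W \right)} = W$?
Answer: $1534367610$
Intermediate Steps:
$t{\left(y \right)} = y$
$a = 4149$ ($a = 38 \cdot 109 + 7 = 4142 + 7 = 4149$)
$\left(29267 - 710\right) \left(a + 49581\right) = \left(29267 - 710\right) \left(4149 + 49581\right) = \left(29267 - 710\right) 53730 = 28557 \cdot 53730 = 1534367610$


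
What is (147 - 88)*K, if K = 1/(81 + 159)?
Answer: 59/240 ≈ 0.24583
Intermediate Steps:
K = 1/240 ≈ 0.0041667
(147 - 88)*K = (147 - 88)*(1/240) = 59*(1/240) = 59/240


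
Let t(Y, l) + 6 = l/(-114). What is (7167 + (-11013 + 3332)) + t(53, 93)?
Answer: -19791/38 ≈ -520.82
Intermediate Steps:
t(Y, l) = -6 - l/114 (t(Y, l) = -6 + l/(-114) = -6 + l*(-1/114) = -6 - l/114)
(7167 + (-11013 + 3332)) + t(53, 93) = (7167 + (-11013 + 3332)) + (-6 - 1/114*93) = (7167 - 7681) + (-6 - 31/38) = -514 - 259/38 = -19791/38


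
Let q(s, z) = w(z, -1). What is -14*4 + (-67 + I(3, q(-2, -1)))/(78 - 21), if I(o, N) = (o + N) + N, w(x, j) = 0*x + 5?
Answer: -1082/19 ≈ -56.947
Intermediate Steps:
w(x, j) = 5 (w(x, j) = 0 + 5 = 5)
q(s, z) = 5
I(o, N) = o + 2*N (I(o, N) = (N + o) + N = o + 2*N)
-14*4 + (-67 + I(3, q(-2, -1)))/(78 - 21) = -14*4 + (-67 + (3 + 2*5))/(78 - 21) = -56 + (-67 + (3 + 10))/57 = -56 + (-67 + 13)*(1/57) = -56 - 54*1/57 = -56 - 18/19 = -1082/19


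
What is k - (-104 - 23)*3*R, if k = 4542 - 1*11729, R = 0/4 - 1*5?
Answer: -9092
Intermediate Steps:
R = -5 (R = 0*(¼) - 5 = 0 - 5 = -5)
k = -7187 (k = 4542 - 11729 = -7187)
k - (-104 - 23)*3*R = -7187 - (-104 - 23)*3*(-5) = -7187 - (-127)*(-15) = -7187 - 1*1905 = -7187 - 1905 = -9092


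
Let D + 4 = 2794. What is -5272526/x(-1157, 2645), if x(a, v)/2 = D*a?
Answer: 2636263/3228030 ≈ 0.81668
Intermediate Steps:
D = 2790 (D = -4 + 2794 = 2790)
x(a, v) = 5580*a (x(a, v) = 2*(2790*a) = 5580*a)
-5272526/x(-1157, 2645) = -5272526/(5580*(-1157)) = -5272526/(-6456060) = -5272526*(-1/6456060) = 2636263/3228030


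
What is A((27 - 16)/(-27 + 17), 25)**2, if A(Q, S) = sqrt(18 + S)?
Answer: 43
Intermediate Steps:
A((27 - 16)/(-27 + 17), 25)**2 = (sqrt(18 + 25))**2 = (sqrt(43))**2 = 43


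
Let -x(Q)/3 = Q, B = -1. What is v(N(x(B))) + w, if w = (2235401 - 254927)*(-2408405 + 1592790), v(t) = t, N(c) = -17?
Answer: -1615304301527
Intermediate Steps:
x(Q) = -3*Q
w = -1615304301510 (w = 1980474*(-815615) = -1615304301510)
v(N(x(B))) + w = -17 - 1615304301510 = -1615304301527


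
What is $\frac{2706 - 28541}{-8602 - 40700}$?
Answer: $\frac{25835}{49302} \approx 0.52402$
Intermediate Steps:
$\frac{2706 - 28541}{-8602 - 40700} = - \frac{25835}{-49302} = \left(-25835\right) \left(- \frac{1}{49302}\right) = \frac{25835}{49302}$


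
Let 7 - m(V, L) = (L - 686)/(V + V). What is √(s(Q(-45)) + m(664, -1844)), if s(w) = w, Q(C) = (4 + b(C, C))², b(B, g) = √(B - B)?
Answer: √2745142/332 ≈ 4.9905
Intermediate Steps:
b(B, g) = 0 (b(B, g) = √0 = 0)
m(V, L) = 7 - (-686 + L)/(2*V) (m(V, L) = 7 - (L - 686)/(V + V) = 7 - (-686 + L)/(2*V))
Q(C) = 16 (Q(C) = (4 + 0)² = 4² = 16)
√(s(Q(-45)) + m(664, -1844)) = √(16 + (½)*(686 - 1*(-1844) + 14*664)/664) = √(16 + (½)*(1/664)*(686 + 1844 + 9296)) = √(16 + (½)*(1/664)*11826) = √(16 + 5913/664) = √(16537/664) = √2745142/332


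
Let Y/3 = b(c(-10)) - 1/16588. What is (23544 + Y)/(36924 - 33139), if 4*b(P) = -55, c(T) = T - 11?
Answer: 194931807/31392790 ≈ 6.2094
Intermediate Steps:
c(T) = -11 + T
b(P) = -55/4 (b(P) = (1/4)*(-55) = -55/4)
Y = -342129/8294 (Y = 3*(-55/4 - 1/16588) = 3*(-114043/8294) = -342129/8294 ≈ -41.250)
(23544 + Y)/(36924 - 33139) = (23544 - 342129/8294)/(36924 - 33139) = (194931807/8294)/3785 = (194931807/8294)*(1/3785) = 194931807/31392790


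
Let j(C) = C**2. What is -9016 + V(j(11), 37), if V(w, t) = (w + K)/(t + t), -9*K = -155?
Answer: -3001706/333 ≈ -9014.1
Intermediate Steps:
K = 155/9 (K = -1/9*(-155) = 155/9 ≈ 17.222)
V(w, t) = (155/9 + w)/(2*t) (V(w, t) = (w + 155/9)/(t + t) = (155/9 + w)/((2*t)) = (155/9 + w)*(1/(2*t)) = (155/9 + w)/(2*t))
-9016 + V(j(11), 37) = -9016 + (1/18)*(155 + 9*11**2)/37 = -9016 + (1/18)*(1/37)*(155 + 9*121) = -9016 + (1/18)*(1/37)*(155 + 1089) = -9016 + (1/18)*(1/37)*1244 = -9016 + 622/333 = -3001706/333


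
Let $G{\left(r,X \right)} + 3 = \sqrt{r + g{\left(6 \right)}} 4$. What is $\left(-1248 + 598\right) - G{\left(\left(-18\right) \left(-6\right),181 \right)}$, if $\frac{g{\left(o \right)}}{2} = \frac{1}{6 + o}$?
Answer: $-647 - \frac{2 \sqrt{3894}}{3} \approx -688.6$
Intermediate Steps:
$g{\left(o \right)} = \frac{2}{6 + o}$
$G{\left(r,X \right)} = -3 + 4 \sqrt{\frac{1}{6} + r}$ ($G{\left(r,X \right)} = -3 + \sqrt{r + \frac{2}{6 + 6}} \cdot 4 = -3 + \sqrt{r + \frac{2}{12}} \cdot 4 = -3 + \sqrt{r + 2 \cdot \frac{1}{12}} \cdot 4 = -3 + \sqrt{r + \frac{1}{6}} \cdot 4 = -3 + \sqrt{\frac{1}{6} + r} 4 = -3 + 4 \sqrt{\frac{1}{6} + r}$)
$\left(-1248 + 598\right) - G{\left(\left(-18\right) \left(-6\right),181 \right)} = \left(-1248 + 598\right) - \left(-3 + \frac{2 \sqrt{6 + 36 \left(\left(-18\right) \left(-6\right)\right)}}{3}\right) = -650 - \left(-3 + \frac{2 \sqrt{6 + 36 \cdot 108}}{3}\right) = -650 - \left(-3 + \frac{2 \sqrt{6 + 3888}}{3}\right) = -650 - \left(-3 + \frac{2 \sqrt{3894}}{3}\right) = -650 + \left(3 - \frac{2 \sqrt{3894}}{3}\right) = -647 - \frac{2 \sqrt{3894}}{3}$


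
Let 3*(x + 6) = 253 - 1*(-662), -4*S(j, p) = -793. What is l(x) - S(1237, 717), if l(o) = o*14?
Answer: 15951/4 ≈ 3987.8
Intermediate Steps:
S(j, p) = 793/4 (S(j, p) = -1/4*(-793) = 793/4)
x = 299 (x = -6 + (253 - 1*(-662))/3 = -6 + (253 + 662)/3 = -6 + (1/3)*915 = -6 + 305 = 299)
l(o) = 14*o
l(x) - S(1237, 717) = 14*299 - 1*793/4 = 4186 - 793/4 = 15951/4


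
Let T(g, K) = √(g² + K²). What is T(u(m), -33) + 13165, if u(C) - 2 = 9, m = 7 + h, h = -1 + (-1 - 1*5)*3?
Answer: 13165 + 11*√10 ≈ 13200.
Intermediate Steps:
h = -19 (h = -1 + (-1 - 5)*3 = -1 - 6*3 = -1 - 18 = -19)
m = -12 (m = 7 - 19 = -12)
u(C) = 11 (u(C) = 2 + 9 = 11)
T(g, K) = √(K² + g²)
T(u(m), -33) + 13165 = √((-33)² + 11²) + 13165 = √(1089 + 121) + 13165 = √1210 + 13165 = 11*√10 + 13165 = 13165 + 11*√10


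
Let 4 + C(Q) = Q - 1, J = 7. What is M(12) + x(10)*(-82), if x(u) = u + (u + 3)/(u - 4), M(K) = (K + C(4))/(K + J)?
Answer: -56834/57 ≈ -997.09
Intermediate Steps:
C(Q) = -5 + Q (C(Q) = -4 + (Q - 1) = -4 + (-1 + Q) = -5 + Q)
M(K) = (-1 + K)/(7 + K) (M(K) = (K + (-5 + 4))/(K + 7) = (K - 1)/(7 + K) = (-1 + K)/(7 + K))
x(u) = u + (3 + u)/(-4 + u)
M(12) + x(10)*(-82) = (-1 + 12)/(7 + 12) + ((3 + 10² - 3*10)/(-4 + 10))*(-82) = 11/19 + ((3 + 100 - 30)/6)*(-82) = (1/19)*11 + ((⅙)*73)*(-82) = 11/19 + (73/6)*(-82) = 11/19 - 2993/3 = -56834/57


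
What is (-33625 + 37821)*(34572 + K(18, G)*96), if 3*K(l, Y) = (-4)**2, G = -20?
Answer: 147212464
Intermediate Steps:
K(l, Y) = 16/3 (K(l, Y) = (1/3)*(-4)**2 = (1/3)*16 = 16/3)
(-33625 + 37821)*(34572 + K(18, G)*96) = (-33625 + 37821)*(34572 + (16/3)*96) = 4196*(34572 + 512) = 4196*35084 = 147212464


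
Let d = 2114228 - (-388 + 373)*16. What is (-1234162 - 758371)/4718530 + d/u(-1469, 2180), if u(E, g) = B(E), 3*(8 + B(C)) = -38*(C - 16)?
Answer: 4969858543287/44358900530 ≈ 112.04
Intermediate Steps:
B(C) = 584/3 - 38*C/3 (B(C) = -8 + (-38*(C - 16))/3 = -8 + (-38*(-16 + C))/3 = -8 + (608 - 38*C)/3 = -8 + (608/3 - 38*C/3) = 584/3 - 38*C/3)
u(E, g) = 584/3 - 38*E/3
d = 2114468 (d = 2114228 - (-15)*16 = 2114228 - 1*(-240) = 2114228 + 240 = 2114468)
(-1234162 - 758371)/4718530 + d/u(-1469, 2180) = (-1234162 - 758371)/4718530 + 2114468/(584/3 - 38/3*(-1469)) = -1992533*1/4718530 + 2114468/(584/3 + 55822/3) = -1992533/4718530 + 2114468/18802 = -1992533/4718530 + 2114468*(1/18802) = -1992533/4718530 + 1057234/9401 = 4969858543287/44358900530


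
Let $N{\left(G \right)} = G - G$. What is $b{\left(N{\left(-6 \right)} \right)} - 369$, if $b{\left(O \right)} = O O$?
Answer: $-369$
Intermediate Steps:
$N{\left(G \right)} = 0$
$b{\left(O \right)} = O^{2}$
$b{\left(N{\left(-6 \right)} \right)} - 369 = 0^{2} - 369 = 0 - 369 = -369$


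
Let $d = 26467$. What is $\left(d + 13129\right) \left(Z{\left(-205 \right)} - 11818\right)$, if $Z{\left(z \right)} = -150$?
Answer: $-473884928$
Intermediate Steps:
$\left(d + 13129\right) \left(Z{\left(-205 \right)} - 11818\right) = \left(26467 + 13129\right) \left(-150 - 11818\right) = 39596 \left(-11968\right) = -473884928$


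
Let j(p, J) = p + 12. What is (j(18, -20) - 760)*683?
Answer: -498590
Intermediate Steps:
j(p, J) = 12 + p
(j(18, -20) - 760)*683 = ((12 + 18) - 760)*683 = (30 - 760)*683 = -730*683 = -498590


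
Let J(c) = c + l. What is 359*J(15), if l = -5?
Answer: 3590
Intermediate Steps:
J(c) = -5 + c (J(c) = c - 5 = -5 + c)
359*J(15) = 359*(-5 + 15) = 359*10 = 3590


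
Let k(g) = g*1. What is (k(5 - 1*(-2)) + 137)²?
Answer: 20736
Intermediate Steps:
k(g) = g
(k(5 - 1*(-2)) + 137)² = ((5 - 1*(-2)) + 137)² = ((5 + 2) + 137)² = (7 + 137)² = 144² = 20736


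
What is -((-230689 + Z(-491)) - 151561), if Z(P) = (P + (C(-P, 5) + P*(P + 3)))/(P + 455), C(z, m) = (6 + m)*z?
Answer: 2334253/6 ≈ 3.8904e+5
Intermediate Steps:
C(z, m) = z*(6 + m)
Z(P) = (-10*P + P*(3 + P))/(455 + P) (Z(P) = (P + ((-P)*(6 + 5) + P*(P + 3)))/(P + 455) = (P + (-P*11 + P*(3 + P)))/(455 + P) = (P + (-11*P + P*(3 + P)))/(455 + P) = (-10*P + P*(3 + P))/(455 + P))
-((-230689 + Z(-491)) - 151561) = -((-230689 - 491*(-7 - 491)/(455 - 491)) - 151561) = -((-230689 - 491*(-498)/(-36)) - 151561) = -((-230689 - 491*(-1/36)*(-498)) - 151561) = -((-230689 - 40753/6) - 151561) = -(-1424887/6 - 151561) = -1*(-2334253/6) = 2334253/6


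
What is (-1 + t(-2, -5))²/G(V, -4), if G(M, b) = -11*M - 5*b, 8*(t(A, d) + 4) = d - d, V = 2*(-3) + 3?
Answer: 25/53 ≈ 0.47170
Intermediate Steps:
V = -3 (V = -6 + 3 = -3)
t(A, d) = -4 (t(A, d) = -4 + (d - d)/8 = -4 + (⅛)*0 = -4 + 0 = -4)
(-1 + t(-2, -5))²/G(V, -4) = (-1 - 4)²/(-11*(-3) - 5*(-4)) = (-5)²/(33 + 20) = 25/53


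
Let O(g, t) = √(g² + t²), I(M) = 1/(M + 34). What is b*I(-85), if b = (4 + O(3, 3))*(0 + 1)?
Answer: -4/51 - √2/17 ≈ -0.16162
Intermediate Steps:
I(M) = 1/(34 + M)
b = 4 + 3*√2 (b = (4 + √(3² + 3²))*(0 + 1) = (4 + √(9 + 9))*1 = (4 + √18)*1 = (4 + 3*√2)*1 = 4 + 3*√2 ≈ 8.2426)
b*I(-85) = (4 + 3*√2)/(34 - 85) = (4 + 3*√2)/(-51) = (4 + 3*√2)*(-1/51) = -4/51 - √2/17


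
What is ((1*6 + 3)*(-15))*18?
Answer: -2430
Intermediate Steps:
((1*6 + 3)*(-15))*18 = ((6 + 3)*(-15))*18 = (9*(-15))*18 = -135*18 = -2430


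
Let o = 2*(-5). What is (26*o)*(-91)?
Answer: 23660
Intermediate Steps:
o = -10
(26*o)*(-91) = (26*(-10))*(-91) = -260*(-91) = 23660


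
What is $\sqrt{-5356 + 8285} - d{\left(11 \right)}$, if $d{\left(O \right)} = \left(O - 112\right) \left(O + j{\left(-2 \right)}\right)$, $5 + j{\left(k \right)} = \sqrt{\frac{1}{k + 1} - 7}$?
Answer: $606 + \sqrt{2929} + 202 i \sqrt{2} \approx 660.12 + 285.67 i$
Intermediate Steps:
$j{\left(k \right)} = -5 + \sqrt{-7 + \frac{1}{1 + k}}$ ($j{\left(k \right)} = -5 + \sqrt{\frac{1}{k + 1} - 7} = -5 + \sqrt{\frac{1}{1 + k} - 7} = -5 + \sqrt{-7 + \frac{1}{1 + k}}$)
$d{\left(O \right)} = \left(-112 + O\right) \left(-5 + O + 2 i \sqrt{2}\right)$ ($d{\left(O \right)} = \left(O - 112\right) \left(O - \left(5 - \sqrt{\frac{-6 - -14}{1 - 2}}\right)\right) = \left(-112 + O\right) \left(O - \left(5 - \sqrt{\frac{-6 + 14}{-1}}\right)\right) = \left(-112 + O\right) \left(O - \left(5 - \sqrt{\left(-1\right) 8}\right)\right) = \left(-112 + O\right) \left(O - \left(5 - \sqrt{-8}\right)\right) = \left(-112 + O\right) \left(O - \left(5 - 2 i \sqrt{2}\right)\right) = \left(-112 + O\right) \left(-5 + O + 2 i \sqrt{2}\right)$)
$\sqrt{-5356 + 8285} - d{\left(11 \right)} = \sqrt{-5356 + 8285} - \left(560 + 11^{2} - 1287 - 224 i \sqrt{2} + 2 i 11 \sqrt{2}\right) = \sqrt{2929} - \left(560 + 121 - 1287 - 224 i \sqrt{2} + 22 i \sqrt{2}\right) = \sqrt{2929} - \left(-606 - 202 i \sqrt{2}\right) = \sqrt{2929} + \left(606 + 202 i \sqrt{2}\right) = 606 + \sqrt{2929} + 202 i \sqrt{2}$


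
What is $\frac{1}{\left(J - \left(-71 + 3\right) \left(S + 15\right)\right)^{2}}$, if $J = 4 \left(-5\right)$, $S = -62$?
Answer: $\frac{1}{10342656} \approx 9.6687 \cdot 10^{-8}$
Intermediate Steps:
$J = -20$
$\frac{1}{\left(J - \left(-71 + 3\right) \left(S + 15\right)\right)^{2}} = \frac{1}{\left(-20 - \left(-71 + 3\right) \left(-62 + 15\right)\right)^{2}} = \frac{1}{\left(-20 - \left(-68\right) \left(-47\right)\right)^{2}} = \frac{1}{\left(-20 - 3196\right)^{2}} = \frac{1}{\left(-3216\right)^{2}} = \frac{1}{10342656}$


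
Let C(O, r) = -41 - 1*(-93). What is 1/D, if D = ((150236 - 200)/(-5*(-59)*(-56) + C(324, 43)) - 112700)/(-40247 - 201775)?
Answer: 996404574/464023409 ≈ 2.1473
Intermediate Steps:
C(O, r) = 52 (C(O, r) = -41 + 93 = 52)
D = 464023409/996404574 (D = ((150236 - 200)/(-5*(-59)*(-56) + 52) - 112700)/(-40247 - 201775) = (150036/(295*(-56) + 52) - 112700)/(-242022) = (150036/(-16520 + 52) - 112700)*(-1/242022) = (150036/(-16468) - 112700)*(-1/242022) = (150036*(-1/16468) - 112700)*(-1/242022) = (-37509/4117 - 112700)*(-1/242022) = -464023409/4117*(-1/242022) = 464023409/996404574 ≈ 0.46570)
1/D = 1/(464023409/996404574) = 996404574/464023409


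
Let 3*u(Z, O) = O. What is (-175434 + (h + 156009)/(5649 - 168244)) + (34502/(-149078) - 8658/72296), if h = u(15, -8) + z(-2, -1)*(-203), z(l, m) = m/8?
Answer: -461151136267839133013/2628610706090040 ≈ -1.7544e+5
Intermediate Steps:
z(l, m) = m/8 (z(l, m) = m*(⅛) = m/8)
u(Z, O) = O/3
h = 545/24 (h = (⅓)*(-8) + ((⅛)*(-1))*(-203) = -8/3 - ⅛*(-203) = -8/3 + 203/8 = 545/24 ≈ 22.708)
(-175434 + (h + 156009)/(5649 - 168244)) + (34502/(-149078) - 8658/72296) = (-175434 + (545/24 + 156009)/(5649 - 168244)) + (34502/(-149078) - 8658/72296) = (-175434 + (3744761/24)/(-162595)) + (34502*(-1/149078) - 8658*1/72296) = (-175434 + (3744761/24)*(-1/162595)) + (-17251/74539 - 4329/36148) = (-175434 - 3744761/3902280) - 946268479/2694435772 = -684596334281/3902280 - 946268479/2694435772 = -461151136267839133013/2628610706090040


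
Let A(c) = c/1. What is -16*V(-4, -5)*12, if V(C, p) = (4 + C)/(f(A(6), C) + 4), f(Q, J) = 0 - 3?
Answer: 0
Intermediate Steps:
A(c) = c (A(c) = c*1 = c)
f(Q, J) = -3
V(C, p) = 4 + C (V(C, p) = (4 + C)/(-3 + 4) = (4 + C)/1 = (4 + C)*1 = 4 + C)
-16*V(-4, -5)*12 = -16*(4 - 4)*12 = -16*0*12 = 0*12 = 0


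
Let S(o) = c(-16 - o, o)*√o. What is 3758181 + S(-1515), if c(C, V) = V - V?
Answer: 3758181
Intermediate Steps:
c(C, V) = 0
S(o) = 0 (S(o) = 0*√o = 0)
3758181 + S(-1515) = 3758181 + 0 = 3758181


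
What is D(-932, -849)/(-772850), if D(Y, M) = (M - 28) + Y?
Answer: 1809/772850 ≈ 0.0023407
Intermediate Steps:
D(Y, M) = -28 + M + Y (D(Y, M) = (-28 + M) + Y = -28 + M + Y)
D(-932, -849)/(-772850) = (-28 - 849 - 932)/(-772850) = -1809*(-1/772850) = 1809/772850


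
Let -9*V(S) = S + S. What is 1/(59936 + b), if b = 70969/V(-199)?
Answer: 398/24493249 ≈ 1.6249e-5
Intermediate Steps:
V(S) = -2*S/9 (V(S) = -(S + S)/9 = -2*S/9)
b = 638721/398 (b = 70969/((-2/9*(-199))) = 70969/(398/9) = 70969*(9/398) = 638721/398 ≈ 1604.8)
1/(59936 + b) = 1/(59936 + 638721/398) = 1/(24493249/398) = 398/24493249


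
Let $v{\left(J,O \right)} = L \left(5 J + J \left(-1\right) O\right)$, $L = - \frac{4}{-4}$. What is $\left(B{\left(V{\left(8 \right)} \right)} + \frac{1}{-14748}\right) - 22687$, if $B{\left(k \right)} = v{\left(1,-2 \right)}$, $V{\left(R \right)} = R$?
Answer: $- \frac{334484641}{14748} \approx -22680.0$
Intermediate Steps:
$L = 1$ ($L = \left(-4\right) \left(- \frac{1}{4}\right) = 1$)
$v{\left(J,O \right)} = 5 J - J O$ ($v{\left(J,O \right)} = 1 \left(5 J + J \left(-1\right) O\right) = 1 \left(5 J + - J O\right) = 1 \left(5 J - J O\right) = 5 J - J O$)
$B{\left(k \right)} = 7$ ($B{\left(k \right)} = 1 \left(5 - -2\right) = 1 \left(5 + 2\right) = 1 \cdot 7 = 7$)
$\left(B{\left(V{\left(8 \right)} \right)} + \frac{1}{-14748}\right) - 22687 = \left(7 + \frac{1}{-14748}\right) - 22687 = \left(7 - \frac{1}{14748}\right) - 22687 = \frac{103235}{14748} - 22687 = - \frac{334484641}{14748}$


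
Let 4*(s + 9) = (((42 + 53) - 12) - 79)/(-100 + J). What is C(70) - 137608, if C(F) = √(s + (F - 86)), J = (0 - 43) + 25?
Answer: -137608 + I*√348218/118 ≈ -1.3761e+5 + 5.0008*I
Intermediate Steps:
J = -18 (J = -43 + 25 = -18)
s = -1063/118 (s = -9 + ((((42 + 53) - 12) - 79)/(-100 - 18))/4 = -9 + (((95 - 12) - 79)/(-118))/4 = -9 + ((83 - 79)*(-1/118))/4 = -9 + (4*(-1/118))/4 = -9 + (¼)*(-2/59) = -9 - 1/118 = -1063/118 ≈ -9.0085)
C(F) = √(-11211/118 + F) (C(F) = √(-1063/118 + (F - 86)) = √(-1063/118 + (-86 + F)) = √(-11211/118 + F))
C(70) - 137608 = √(-1322898 + 13924*70)/118 - 137608 = √(-1322898 + 974680)/118 - 137608 = √(-348218)/118 - 137608 = (I*√348218)/118 - 137608 = I*√348218/118 - 137608 = -137608 + I*√348218/118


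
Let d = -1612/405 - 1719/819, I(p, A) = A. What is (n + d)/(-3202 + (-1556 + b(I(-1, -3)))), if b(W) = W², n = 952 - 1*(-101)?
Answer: -38584268/175024395 ≈ -0.22045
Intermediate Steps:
d = -224047/36855 (d = -1612*1/405 - 1719*1/819 = -1612/405 - 191/91 = -224047/36855 ≈ -6.0791)
n = 1053 (n = 952 + 101 = 1053)
(n + d)/(-3202 + (-1556 + b(I(-1, -3)))) = (1053 - 224047/36855)/(-3202 + (-1556 + (-3)²)) = 38584268/(36855*(-3202 + (-1556 + 9))) = 38584268/(36855*(-3202 - 1547)) = (38584268/36855)/(-4749) = (38584268/36855)*(-1/4749) = -38584268/175024395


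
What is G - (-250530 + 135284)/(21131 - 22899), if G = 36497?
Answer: 32205725/884 ≈ 36432.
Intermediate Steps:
G - (-250530 + 135284)/(21131 - 22899) = 36497 - (-250530 + 135284)/(21131 - 22899) = 36497 - (-115246)/(-1768) = 36497 - (-115246)*(-1)/1768 = 36497 - 1*57623/884 = 36497 - 57623/884 = 32205725/884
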